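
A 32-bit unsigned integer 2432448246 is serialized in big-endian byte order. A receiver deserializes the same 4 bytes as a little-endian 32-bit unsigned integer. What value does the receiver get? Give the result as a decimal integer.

4130798736

2432448246 in 32-bit hexadecimal is 0x90FC36F6.
Stored big-endian, the bytes at ascending addresses are 90 FC 36 F6.
Read back as little-endian, the first byte is least significant, giving 0xF636FC90.
0xF636FC90 = 4130798736.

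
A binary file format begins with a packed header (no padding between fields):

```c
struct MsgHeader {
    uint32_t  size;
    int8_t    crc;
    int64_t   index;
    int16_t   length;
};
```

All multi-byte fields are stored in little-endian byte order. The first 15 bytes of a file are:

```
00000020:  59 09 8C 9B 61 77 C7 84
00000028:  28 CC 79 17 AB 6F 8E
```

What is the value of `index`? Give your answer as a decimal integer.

-6118287650999449737

`index` follows `size` (4 B), `crc` (1 B), so it starts at offset 4 + 1 = 5 and occupies 8 bytes.
Bytes at offsets 5..12: 77 C7 84 28 CC 79 17 AB.
In little-endian order the low byte comes first in memory.
Reassemble most-significant byte first: AB 17 79 CC 28 84 C7 77 → 0xAB1779CC2884C777.
Top bit is set, so as a signed 64-bit value this is 0xAB1779CC2884C777 − 2^64 = -6118287650999449737.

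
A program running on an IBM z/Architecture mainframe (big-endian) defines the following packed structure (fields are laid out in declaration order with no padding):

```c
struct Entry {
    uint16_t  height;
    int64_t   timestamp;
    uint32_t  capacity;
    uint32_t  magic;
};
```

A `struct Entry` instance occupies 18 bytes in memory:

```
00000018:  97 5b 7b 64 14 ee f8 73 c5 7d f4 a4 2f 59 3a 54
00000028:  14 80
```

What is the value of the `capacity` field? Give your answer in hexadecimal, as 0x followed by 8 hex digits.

`capacity` follows `height` (2 B), `timestamp` (8 B), so it starts at offset 2 + 8 = 10 and occupies 4 bytes.
Bytes at offsets 10..13: F4 A4 2F 59.
Big-endian: lowest address holds the most-significant byte.
The bytes are already most-significant first: 0xF4A42F59.

0xF4A42F59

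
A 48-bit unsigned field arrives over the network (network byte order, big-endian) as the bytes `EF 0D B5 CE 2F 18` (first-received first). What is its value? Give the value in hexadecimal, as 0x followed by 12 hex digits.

Big-endian stores the most-significant byte at the lowest address.
The bytes are already most-significant first: 0xEF0DB5CE2F18.

0xEF0DB5CE2F18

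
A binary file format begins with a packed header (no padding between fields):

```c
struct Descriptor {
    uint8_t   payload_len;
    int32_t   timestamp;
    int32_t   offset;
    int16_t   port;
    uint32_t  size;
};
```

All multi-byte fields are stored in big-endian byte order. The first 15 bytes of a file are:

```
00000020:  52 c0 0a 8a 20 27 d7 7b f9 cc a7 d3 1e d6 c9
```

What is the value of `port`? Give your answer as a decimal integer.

-13145

`port` follows `payload_len` (1 B), `timestamp` (4 B), `offset` (4 B), so it starts at offset 1 + 4 + 4 = 9 and occupies 2 bytes.
Bytes at offsets 9..10: CC A7.
Big-endian stores the most-significant byte at the lowest address.
The bytes are already most-significant first: 0xCCA7.
Top bit is set, so as a signed 16-bit value this is 0xCCA7 − 2^16 = -13145.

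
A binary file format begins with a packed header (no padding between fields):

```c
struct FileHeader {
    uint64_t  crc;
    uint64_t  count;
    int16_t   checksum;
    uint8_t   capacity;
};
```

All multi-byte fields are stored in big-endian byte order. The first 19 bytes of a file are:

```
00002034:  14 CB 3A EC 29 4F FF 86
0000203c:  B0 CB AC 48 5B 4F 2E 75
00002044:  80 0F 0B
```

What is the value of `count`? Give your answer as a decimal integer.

12739465397717118581

`count` follows `crc` (8 bytes), so it starts at byte offset 8 and occupies 8 bytes.
Bytes at offsets 8..15: B0 CB AC 48 5B 4F 2E 75.
Big-endian: lowest address holds the most-significant byte.
The bytes are already most-significant first: 0xB0CBAC485B4F2E75.
0xB0CBAC485B4F2E75 = 12739465397717118581.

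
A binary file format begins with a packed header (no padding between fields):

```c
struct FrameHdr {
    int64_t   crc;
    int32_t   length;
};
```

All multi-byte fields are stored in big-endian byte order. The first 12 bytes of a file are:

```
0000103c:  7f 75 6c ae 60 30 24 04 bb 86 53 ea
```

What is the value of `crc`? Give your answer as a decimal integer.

9184366511285871620

`crc` is the first field, at byte offset 0, occupying 8 bytes.
Bytes at offsets 0..7: 7F 75 6C AE 60 30 24 04.
In big-endian order the high byte comes first in memory.
The bytes are already most-significant first: 0x7F756CAE60302404.
0x7F756CAE60302404 = 9184366511285871620.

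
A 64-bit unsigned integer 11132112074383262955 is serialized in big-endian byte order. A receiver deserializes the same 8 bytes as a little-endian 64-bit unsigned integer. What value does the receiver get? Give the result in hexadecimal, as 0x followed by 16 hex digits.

0xEB847381F3347D9A

11132112074383262955 in 64-bit hexadecimal is 0x9A7D34F3817384EB.
Stored big-endian, the bytes at ascending addresses are 9A 7D 34 F3 81 73 84 EB.
Read back as little-endian, the first byte is least significant, giving 0xEB847381F3347D9A.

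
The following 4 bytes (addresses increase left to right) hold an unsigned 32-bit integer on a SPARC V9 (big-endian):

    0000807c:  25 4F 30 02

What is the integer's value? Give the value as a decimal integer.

In big-endian order the high byte comes first in memory.
The bytes are already most-significant first: 0x254F3002.
0x254F3002 = 625946626.

625946626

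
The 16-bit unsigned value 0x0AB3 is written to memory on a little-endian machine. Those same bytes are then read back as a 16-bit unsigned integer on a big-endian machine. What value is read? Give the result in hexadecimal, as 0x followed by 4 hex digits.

0xB30A

Stored little-endian, the bytes at ascending addresses are B3 0A.
Read back as big-endian, the last byte is least significant, giving 0xB30A.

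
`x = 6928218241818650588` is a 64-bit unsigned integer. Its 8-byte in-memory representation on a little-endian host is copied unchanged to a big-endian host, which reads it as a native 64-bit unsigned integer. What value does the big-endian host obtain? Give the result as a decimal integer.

6928218241818650588 in 64-bit hexadecimal is 0x6025F9C89DFB67DC.
Stored little-endian, the bytes at ascending addresses are DC 67 FB 9D C8 F9 25 60.
Read back as big-endian, the last byte is least significant, giving 0xDC67FB9DC8F92560.
0xDC67FB9DC8F92560 = 15881939266045551968.

15881939266045551968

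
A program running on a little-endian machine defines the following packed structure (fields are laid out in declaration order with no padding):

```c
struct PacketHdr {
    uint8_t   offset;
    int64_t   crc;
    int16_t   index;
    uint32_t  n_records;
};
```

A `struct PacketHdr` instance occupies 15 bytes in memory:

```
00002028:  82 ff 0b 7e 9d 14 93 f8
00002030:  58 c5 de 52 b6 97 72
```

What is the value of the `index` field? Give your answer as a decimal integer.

`index` follows `offset` (1 B), `crc` (8 B), so it starts at offset 1 + 8 = 9 and occupies 2 bytes.
Bytes at offsets 9..10: C5 DE.
Little-endian: lowest address holds the least-significant byte.
Reassemble most-significant byte first: DE C5 → 0xDEC5.
Top bit is set, so as a signed 16-bit value this is 0xDEC5 − 2^16 = -8507.

-8507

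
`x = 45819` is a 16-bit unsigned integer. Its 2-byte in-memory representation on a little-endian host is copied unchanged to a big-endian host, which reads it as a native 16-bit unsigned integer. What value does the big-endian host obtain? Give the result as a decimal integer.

45819 in 16-bit hexadecimal is 0xB2FB.
Stored little-endian, the bytes at ascending addresses are FB B2.
Read back as big-endian, the last byte is least significant, giving 0xFBB2.
0xFBB2 = 64434.

64434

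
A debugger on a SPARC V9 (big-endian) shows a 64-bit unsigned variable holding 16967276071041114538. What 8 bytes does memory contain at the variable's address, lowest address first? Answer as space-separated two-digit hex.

EB 77 DF B0 AC 64 21 AA

16967276071041114538 in hexadecimal, padded to 64 bits, is 0xEB77DFB0AC6421AA.
Split into bytes (most-significant first): EB 77 DF B0 AC 64 21 AA.
Big-endian stores the most-significant byte at the lowest address.
So the memory order matches the most-significant-first order: EB 77 DF B0 AC 64 21 AA.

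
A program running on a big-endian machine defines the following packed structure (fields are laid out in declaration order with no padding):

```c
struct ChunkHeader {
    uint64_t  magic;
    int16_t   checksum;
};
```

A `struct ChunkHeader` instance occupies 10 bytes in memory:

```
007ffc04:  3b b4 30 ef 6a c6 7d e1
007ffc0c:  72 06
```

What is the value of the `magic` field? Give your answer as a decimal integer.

`magic` is the first field, at byte offset 0, occupying 8 bytes.
Bytes at offsets 0..7: 3B B4 30 EF 6A C6 7D E1.
In big-endian order the high byte comes first in memory.
The bytes are already most-significant first: 0x3BB430EF6AC67DE1.
0x3BB430EF6AC67DE1 = 4302117348892376545.

4302117348892376545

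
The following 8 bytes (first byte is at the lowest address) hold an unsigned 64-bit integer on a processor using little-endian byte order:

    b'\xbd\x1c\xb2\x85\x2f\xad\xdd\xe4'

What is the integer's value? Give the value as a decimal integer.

Little-endian stores the least-significant byte at the lowest address.
Reassemble most-significant byte first: E4 DD AD 2F 85 B2 1C BD → 0xE4DDAD2F85B21CBD.
0xE4DDAD2F85B21CBD = 16491527830118735037.

16491527830118735037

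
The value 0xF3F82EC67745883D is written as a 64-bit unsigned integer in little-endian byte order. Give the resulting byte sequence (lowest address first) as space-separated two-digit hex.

Split into bytes (most-significant first): F3 F8 2E C6 77 45 88 3D.
In little-endian order the low byte comes first in memory.
So at ascending addresses the bytes are 3D 88 45 77 C6 2E F8 F3.

3D 88 45 77 C6 2E F8 F3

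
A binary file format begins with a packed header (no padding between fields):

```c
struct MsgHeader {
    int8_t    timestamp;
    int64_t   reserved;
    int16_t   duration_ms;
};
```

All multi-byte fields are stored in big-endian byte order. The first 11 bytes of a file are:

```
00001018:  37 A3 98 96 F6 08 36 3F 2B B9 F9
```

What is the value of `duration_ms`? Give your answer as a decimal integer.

-17927

`duration_ms` follows `timestamp` (1 B), `reserved` (8 B), so it starts at offset 1 + 8 = 9 and occupies 2 bytes.
Bytes at offsets 9..10: B9 F9.
In big-endian order the high byte comes first in memory.
The bytes are already most-significant first: 0xB9F9.
Top bit is set, so as a signed 16-bit value this is 0xB9F9 − 2^16 = -17927.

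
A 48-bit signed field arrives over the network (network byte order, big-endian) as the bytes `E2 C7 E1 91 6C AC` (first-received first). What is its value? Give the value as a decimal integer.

In big-endian order the high byte comes first in memory.
The bytes are already most-significant first: 0xE2C7E1916CAC.
Top bit is set, so as a signed 48-bit value this is 0xE2C7E1916CAC − 2^48 = -32126865937236.

-32126865937236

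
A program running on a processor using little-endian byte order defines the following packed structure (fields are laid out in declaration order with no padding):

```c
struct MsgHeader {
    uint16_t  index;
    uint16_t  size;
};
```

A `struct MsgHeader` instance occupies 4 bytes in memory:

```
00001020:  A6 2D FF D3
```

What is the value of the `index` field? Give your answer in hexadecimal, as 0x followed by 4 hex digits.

0x2DA6

`index` is the first field, at byte offset 0, occupying 2 bytes.
Bytes at offsets 0..1: A6 2D.
Little-endian stores the least-significant byte at the lowest address.
Reassemble most-significant byte first: 2D A6 → 0x2DA6.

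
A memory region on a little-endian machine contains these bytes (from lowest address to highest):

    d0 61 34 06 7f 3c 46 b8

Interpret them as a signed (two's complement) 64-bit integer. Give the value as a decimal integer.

-5168377006098456112

In little-endian order the low byte comes first in memory.
Reassemble most-significant byte first: B8 46 3C 7F 06 34 61 D0 → 0xB8463C7F063461D0.
Top bit is set, so as a signed 64-bit value this is 0xB8463C7F063461D0 − 2^64 = -5168377006098456112.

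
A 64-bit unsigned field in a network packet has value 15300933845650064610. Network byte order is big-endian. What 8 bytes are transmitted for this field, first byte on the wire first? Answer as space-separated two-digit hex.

15300933845650064610 in hexadecimal, padded to 64 bits, is 0xD457D643C9B944E2.
Split into bytes (most-significant first): D4 57 D6 43 C9 B9 44 E2.
Big-endian: lowest address holds the most-significant byte.
So the memory order matches the most-significant-first order: D4 57 D6 43 C9 B9 44 E2.

D4 57 D6 43 C9 B9 44 E2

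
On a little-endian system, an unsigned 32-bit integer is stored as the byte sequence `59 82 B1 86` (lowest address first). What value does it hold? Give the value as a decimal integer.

Little-endian stores the least-significant byte at the lowest address.
Reassemble most-significant byte first: 86 B1 82 59 → 0x86B18259.
0x86B18259 = 2259780185.

2259780185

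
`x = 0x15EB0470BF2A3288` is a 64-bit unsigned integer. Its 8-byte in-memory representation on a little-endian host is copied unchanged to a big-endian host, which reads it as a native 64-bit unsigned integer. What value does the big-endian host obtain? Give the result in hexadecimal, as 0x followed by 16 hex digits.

Stored little-endian, the bytes at ascending addresses are 88 32 2A BF 70 04 EB 15.
Read back as big-endian, the last byte is least significant, giving 0x88322ABF7004EB15.

0x88322ABF7004EB15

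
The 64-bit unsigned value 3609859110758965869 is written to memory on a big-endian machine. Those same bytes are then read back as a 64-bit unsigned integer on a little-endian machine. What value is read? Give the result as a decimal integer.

7918170653164509234

3609859110758965869 in 64-bit hexadecimal is 0x3218CBBC41FEE26D.
Stored big-endian, the bytes at ascending addresses are 32 18 CB BC 41 FE E2 6D.
Read back as little-endian, the first byte is least significant, giving 0x6DE2FE41BCCB1832.
0x6DE2FE41BCCB1832 = 7918170653164509234.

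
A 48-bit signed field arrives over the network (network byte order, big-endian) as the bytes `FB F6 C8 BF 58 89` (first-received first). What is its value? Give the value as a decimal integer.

-4437628200823

In big-endian order the high byte comes first in memory.
The bytes are already most-significant first: 0xFBF6C8BF5889.
Top bit is set, so as a signed 48-bit value this is 0xFBF6C8BF5889 − 2^48 = -4437628200823.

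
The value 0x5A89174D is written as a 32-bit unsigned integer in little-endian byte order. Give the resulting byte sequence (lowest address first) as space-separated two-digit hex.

Split into bytes (most-significant first): 5A 89 17 4D.
In little-endian order the low byte comes first in memory.
So at ascending addresses the bytes are 4D 17 89 5A.

4D 17 89 5A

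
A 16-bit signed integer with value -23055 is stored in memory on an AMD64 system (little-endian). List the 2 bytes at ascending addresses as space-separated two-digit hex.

Two's complement of -23055 in 16 bits: 23055 = 0x5A0F; invert → 0xA5F0; add 1 → 0xA5F1.
Split into bytes (most-significant first): A5 F1.
In little-endian order the low byte comes first in memory.
So at ascending addresses the bytes are F1 A5.

F1 A5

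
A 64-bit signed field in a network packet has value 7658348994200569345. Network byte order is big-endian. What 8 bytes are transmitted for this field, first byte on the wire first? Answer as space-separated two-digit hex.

7658348994200569345 in hexadecimal, padded to 64 bits, is 0x6A47EBD5A54B8601.
Split into bytes (most-significant first): 6A 47 EB D5 A5 4B 86 01.
Big-endian: lowest address holds the most-significant byte.
So the memory order matches the most-significant-first order: 6A 47 EB D5 A5 4B 86 01.

6A 47 EB D5 A5 4B 86 01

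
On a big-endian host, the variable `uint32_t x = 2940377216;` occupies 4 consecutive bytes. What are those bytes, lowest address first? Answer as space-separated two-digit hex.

AF 42 98 80

2940377216 in hexadecimal, padded to 32 bits, is 0xAF429880.
Split into bytes (most-significant first): AF 42 98 80.
In big-endian order the high byte comes first in memory.
So the memory order matches the most-significant-first order: AF 42 98 80.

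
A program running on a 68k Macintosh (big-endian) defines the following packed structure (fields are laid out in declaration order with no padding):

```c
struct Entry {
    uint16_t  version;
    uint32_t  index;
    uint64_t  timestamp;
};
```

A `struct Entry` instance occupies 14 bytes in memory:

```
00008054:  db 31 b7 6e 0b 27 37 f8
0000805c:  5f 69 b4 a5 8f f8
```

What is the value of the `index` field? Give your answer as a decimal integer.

3077442343

`index` follows `version` (2 bytes), so it starts at byte offset 2 and occupies 4 bytes.
Bytes at offsets 2..5: B7 6E 0B 27.
In big-endian order the high byte comes first in memory.
The bytes are already most-significant first: 0xB76E0B27.
0xB76E0B27 = 3077442343.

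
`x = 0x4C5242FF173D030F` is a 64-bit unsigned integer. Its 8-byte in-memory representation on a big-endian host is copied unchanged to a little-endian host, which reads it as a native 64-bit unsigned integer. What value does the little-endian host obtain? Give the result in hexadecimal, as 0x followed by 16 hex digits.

Stored big-endian, the bytes at ascending addresses are 4C 52 42 FF 17 3D 03 0F.
Read back as little-endian, the first byte is least significant, giving 0x0F033D17FF42524C.

0x0F033D17FF42524C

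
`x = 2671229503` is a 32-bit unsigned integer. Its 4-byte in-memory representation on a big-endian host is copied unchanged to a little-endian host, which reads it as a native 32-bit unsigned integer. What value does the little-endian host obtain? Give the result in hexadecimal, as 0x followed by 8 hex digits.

0x3FBA379F

2671229503 in 32-bit hexadecimal is 0x9F37BA3F.
Stored big-endian, the bytes at ascending addresses are 9F 37 BA 3F.
Read back as little-endian, the first byte is least significant, giving 0x3FBA379F.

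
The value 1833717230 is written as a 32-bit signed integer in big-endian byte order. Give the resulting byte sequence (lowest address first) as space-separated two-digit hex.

6D 4C 4D EE

1833717230 in hexadecimal, padded to 32 bits, is 0x6D4C4DEE.
Split into bytes (most-significant first): 6D 4C 4D EE.
Big-endian: lowest address holds the most-significant byte.
So the memory order matches the most-significant-first order: 6D 4C 4D EE.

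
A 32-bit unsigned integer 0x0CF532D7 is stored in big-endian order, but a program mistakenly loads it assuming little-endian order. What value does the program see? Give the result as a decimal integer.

Stored big-endian, the bytes at ascending addresses are 0C F5 32 D7.
Read back as little-endian, the first byte is least significant, giving 0xD732F50C.
0xD732F50C = 3610440972.

3610440972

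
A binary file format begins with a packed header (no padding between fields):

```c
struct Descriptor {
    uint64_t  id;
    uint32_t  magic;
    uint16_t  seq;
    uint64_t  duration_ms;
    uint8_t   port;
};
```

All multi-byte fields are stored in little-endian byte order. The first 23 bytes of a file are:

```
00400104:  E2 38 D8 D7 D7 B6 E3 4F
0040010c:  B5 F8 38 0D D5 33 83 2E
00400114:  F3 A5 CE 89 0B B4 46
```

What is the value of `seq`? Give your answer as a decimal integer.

`seq` follows `id` (8 B), `magic` (4 B), so it starts at offset 8 + 4 = 12 and occupies 2 bytes.
Bytes at offsets 12..13: D5 33.
Little-endian: lowest address holds the least-significant byte.
Reassemble most-significant byte first: 33 D5 → 0x33D5.
0x33D5 = 13269.

13269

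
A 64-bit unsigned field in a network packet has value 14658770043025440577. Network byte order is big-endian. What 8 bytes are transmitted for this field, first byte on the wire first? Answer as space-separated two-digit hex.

14658770043025440577 in hexadecimal, padded to 64 bits, is 0xCB6E69B04AAB3F41.
Split into bytes (most-significant first): CB 6E 69 B0 4A AB 3F 41.
Big-endian stores the most-significant byte at the lowest address.
So the memory order matches the most-significant-first order: CB 6E 69 B0 4A AB 3F 41.

CB 6E 69 B0 4A AB 3F 41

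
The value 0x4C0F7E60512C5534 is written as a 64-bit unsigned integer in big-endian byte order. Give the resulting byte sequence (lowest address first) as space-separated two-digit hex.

Split into bytes (most-significant first): 4C 0F 7E 60 51 2C 55 34.
In big-endian order the high byte comes first in memory.
So the memory order matches the most-significant-first order: 4C 0F 7E 60 51 2C 55 34.

4C 0F 7E 60 51 2C 55 34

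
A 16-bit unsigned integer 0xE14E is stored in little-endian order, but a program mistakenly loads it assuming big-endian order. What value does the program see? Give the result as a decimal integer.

Stored little-endian, the bytes at ascending addresses are 4E E1.
Read back as big-endian, the last byte is least significant, giving 0x4EE1.
0x4EE1 = 20193.

20193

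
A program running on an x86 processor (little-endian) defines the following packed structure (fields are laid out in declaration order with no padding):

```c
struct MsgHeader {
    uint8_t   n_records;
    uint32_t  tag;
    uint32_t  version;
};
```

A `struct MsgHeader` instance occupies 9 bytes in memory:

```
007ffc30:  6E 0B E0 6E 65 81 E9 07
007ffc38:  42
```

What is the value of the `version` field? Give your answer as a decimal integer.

1107814785

`version` follows `n_records` (1 B), `tag` (4 B), so it starts at offset 1 + 4 = 5 and occupies 4 bytes.
Bytes at offsets 5..8: 81 E9 07 42.
Little-endian stores the least-significant byte at the lowest address.
Reassemble most-significant byte first: 42 07 E9 81 → 0x4207E981.
0x4207E981 = 1107814785.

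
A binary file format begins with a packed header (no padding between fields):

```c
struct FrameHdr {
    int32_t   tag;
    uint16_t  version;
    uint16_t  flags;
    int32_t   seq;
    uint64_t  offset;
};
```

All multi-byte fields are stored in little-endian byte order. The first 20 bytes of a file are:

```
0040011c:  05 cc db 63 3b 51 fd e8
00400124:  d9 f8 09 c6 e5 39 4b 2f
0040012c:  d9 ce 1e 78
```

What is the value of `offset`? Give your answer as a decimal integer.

`offset` follows `tag` (4 B), `version` (2 B), `flags` (2 B), `seq` (4 B), so it starts at offset 4 + 2 + 2 + 4 = 12 and occupies 8 bytes.
Bytes at offsets 12..19: E5 39 4B 2F D9 CE 1E 78.
Little-endian stores the least-significant byte at the lowest address.
Reassemble most-significant byte first: 78 1E CE D9 2F 4B 39 E5 → 0x781ECED92F4B39E5.
0x781ECED92F4B39E5 = 8655582966049356261.

8655582966049356261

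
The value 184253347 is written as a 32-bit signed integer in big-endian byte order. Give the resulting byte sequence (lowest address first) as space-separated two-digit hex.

184253347 in hexadecimal, padded to 32 bits, is 0x0AFB7BA3.
Split into bytes (most-significant first): 0A FB 7B A3.
Big-endian stores the most-significant byte at the lowest address.
So the memory order matches the most-significant-first order: 0A FB 7B A3.

0A FB 7B A3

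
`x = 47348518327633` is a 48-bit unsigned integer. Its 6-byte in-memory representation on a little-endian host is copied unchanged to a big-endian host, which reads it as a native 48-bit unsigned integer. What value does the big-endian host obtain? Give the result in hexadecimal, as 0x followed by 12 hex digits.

0x51959D2F102B

47348518327633 in 48-bit hexadecimal is 0x2B102F9D9551.
Stored little-endian, the bytes at ascending addresses are 51 95 9D 2F 10 2B.
Read back as big-endian, the last byte is least significant, giving 0x51959D2F102B.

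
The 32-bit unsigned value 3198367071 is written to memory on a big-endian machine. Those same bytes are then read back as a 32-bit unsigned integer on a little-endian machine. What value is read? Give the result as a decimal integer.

3198367071 in 32-bit hexadecimal is 0xBEA3355F.
Stored big-endian, the bytes at ascending addresses are BE A3 35 5F.
Read back as little-endian, the first byte is least significant, giving 0x5F35A3BE.
0x5F35A3BE = 1597350846.

1597350846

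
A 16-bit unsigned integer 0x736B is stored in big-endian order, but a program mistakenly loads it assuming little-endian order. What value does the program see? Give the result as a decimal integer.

27507

Stored big-endian, the bytes at ascending addresses are 73 6B.
Read back as little-endian, the first byte is least significant, giving 0x6B73.
0x6B73 = 27507.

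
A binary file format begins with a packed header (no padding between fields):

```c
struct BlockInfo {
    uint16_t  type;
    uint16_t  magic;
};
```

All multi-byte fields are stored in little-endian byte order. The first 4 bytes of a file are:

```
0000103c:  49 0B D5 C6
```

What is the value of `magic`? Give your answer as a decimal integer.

50901

`magic` follows `type` (2 bytes), so it starts at byte offset 2 and occupies 2 bytes.
Bytes at offsets 2..3: D5 C6.
In little-endian order the low byte comes first in memory.
Reassemble most-significant byte first: C6 D5 → 0xC6D5.
0xC6D5 = 50901.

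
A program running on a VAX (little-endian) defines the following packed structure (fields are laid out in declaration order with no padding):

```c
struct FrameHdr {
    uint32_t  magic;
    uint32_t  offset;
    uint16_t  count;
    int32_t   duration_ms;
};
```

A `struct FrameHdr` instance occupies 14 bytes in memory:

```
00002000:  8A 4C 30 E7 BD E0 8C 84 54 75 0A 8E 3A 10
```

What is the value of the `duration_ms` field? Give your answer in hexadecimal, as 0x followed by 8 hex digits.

`duration_ms` follows `magic` (4 B), `offset` (4 B), `count` (2 B), so it starts at offset 4 + 4 + 2 = 10 and occupies 4 bytes.
Bytes at offsets 10..13: 0A 8E 3A 10.
Little-endian stores the least-significant byte at the lowest address.
Reassemble most-significant byte first: 10 3A 8E 0A → 0x103A8E0A.

0x103A8E0A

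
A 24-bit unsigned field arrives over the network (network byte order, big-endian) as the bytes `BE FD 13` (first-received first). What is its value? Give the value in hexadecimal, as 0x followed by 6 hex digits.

Big-endian: lowest address holds the most-significant byte.
The bytes are already most-significant first: 0xBEFD13.

0xBEFD13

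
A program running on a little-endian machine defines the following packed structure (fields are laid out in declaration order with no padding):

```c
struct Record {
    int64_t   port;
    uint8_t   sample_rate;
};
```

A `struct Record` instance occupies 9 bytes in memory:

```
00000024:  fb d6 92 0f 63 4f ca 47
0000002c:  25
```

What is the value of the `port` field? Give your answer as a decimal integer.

5173034408870074107

`port` is the first field, at byte offset 0, occupying 8 bytes.
Bytes at offsets 0..7: FB D6 92 0F 63 4F CA 47.
Little-endian: lowest address holds the least-significant byte.
Reassemble most-significant byte first: 47 CA 4F 63 0F 92 D6 FB → 0x47CA4F630F92D6FB.
0x47CA4F630F92D6FB = 5173034408870074107.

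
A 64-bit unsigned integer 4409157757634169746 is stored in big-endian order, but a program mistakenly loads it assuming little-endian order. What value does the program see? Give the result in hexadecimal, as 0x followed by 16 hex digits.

4409157757634169746 in 64-bit hexadecimal is 0x3D30799EAE714B92.
Stored big-endian, the bytes at ascending addresses are 3D 30 79 9E AE 71 4B 92.
Read back as little-endian, the first byte is least significant, giving 0x924B71AE9E79303D.

0x924B71AE9E79303D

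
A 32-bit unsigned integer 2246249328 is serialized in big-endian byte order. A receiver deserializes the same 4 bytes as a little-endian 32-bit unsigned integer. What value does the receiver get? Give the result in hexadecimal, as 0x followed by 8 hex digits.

0x700BE385

2246249328 in 32-bit hexadecimal is 0x85E30B70.
Stored big-endian, the bytes at ascending addresses are 85 E3 0B 70.
Read back as little-endian, the first byte is least significant, giving 0x700BE385.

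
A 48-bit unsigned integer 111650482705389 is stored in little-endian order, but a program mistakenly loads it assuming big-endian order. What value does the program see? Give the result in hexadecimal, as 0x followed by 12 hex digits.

0xED535CA78B65

111650482705389 in 48-bit hexadecimal is 0x658BA75C53ED.
Stored little-endian, the bytes at ascending addresses are ED 53 5C A7 8B 65.
Read back as big-endian, the last byte is least significant, giving 0xED535CA78B65.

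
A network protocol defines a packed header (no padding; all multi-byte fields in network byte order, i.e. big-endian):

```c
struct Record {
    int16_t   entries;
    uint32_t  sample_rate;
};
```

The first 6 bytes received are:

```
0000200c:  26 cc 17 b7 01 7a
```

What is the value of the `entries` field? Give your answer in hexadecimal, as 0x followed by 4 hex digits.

0x26CC

`entries` is the first field, at byte offset 0, occupying 2 bytes.
Bytes at offsets 0..1: 26 CC.
Big-endian: lowest address holds the most-significant byte.
The bytes are already most-significant first: 0x26CC.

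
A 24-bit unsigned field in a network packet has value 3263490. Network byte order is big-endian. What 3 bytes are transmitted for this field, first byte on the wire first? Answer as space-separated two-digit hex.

3263490 in hexadecimal, padded to 24 bits, is 0x31CC02.
Split into bytes (most-significant first): 31 CC 02.
Big-endian stores the most-significant byte at the lowest address.
So the memory order matches the most-significant-first order: 31 CC 02.

31 CC 02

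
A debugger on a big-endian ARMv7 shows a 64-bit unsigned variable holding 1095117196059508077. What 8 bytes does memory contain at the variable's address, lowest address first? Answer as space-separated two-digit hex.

1095117196059508077 in hexadecimal, padded to 64 bits, is 0x0F32A349A28C7D6D.
Split into bytes (most-significant first): 0F 32 A3 49 A2 8C 7D 6D.
Big-endian: lowest address holds the most-significant byte.
So the memory order matches the most-significant-first order: 0F 32 A3 49 A2 8C 7D 6D.

0F 32 A3 49 A2 8C 7D 6D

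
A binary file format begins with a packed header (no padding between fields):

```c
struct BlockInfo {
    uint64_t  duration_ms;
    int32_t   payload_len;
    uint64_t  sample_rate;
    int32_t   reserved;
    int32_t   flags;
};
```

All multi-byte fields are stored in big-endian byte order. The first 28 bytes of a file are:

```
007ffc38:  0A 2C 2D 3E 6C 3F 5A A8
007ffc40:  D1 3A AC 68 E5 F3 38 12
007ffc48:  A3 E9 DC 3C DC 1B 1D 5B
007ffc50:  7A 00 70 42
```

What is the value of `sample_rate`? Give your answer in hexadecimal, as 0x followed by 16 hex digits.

`sample_rate` follows `duration_ms` (8 B), `payload_len` (4 B), so it starts at offset 8 + 4 = 12 and occupies 8 bytes.
Bytes at offsets 12..19: E5 F3 38 12 A3 E9 DC 3C.
Big-endian stores the most-significant byte at the lowest address.
The bytes are already most-significant first: 0xE5F33812A3E9DC3C.

0xE5F33812A3E9DC3C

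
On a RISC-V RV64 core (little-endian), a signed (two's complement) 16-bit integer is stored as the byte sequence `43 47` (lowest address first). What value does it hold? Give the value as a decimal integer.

18243

Little-endian stores the least-significant byte at the lowest address.
Reassemble most-significant byte first: 47 43 → 0x4743.
0x4743 = 18243.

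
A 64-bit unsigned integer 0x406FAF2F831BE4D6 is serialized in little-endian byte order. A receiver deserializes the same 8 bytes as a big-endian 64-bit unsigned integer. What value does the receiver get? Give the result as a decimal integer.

Stored little-endian, the bytes at ascending addresses are D6 E4 1B 83 2F AF 6F 40.
Read back as big-endian, the last byte is least significant, giving 0xD6E41B832FAF6F40.
0xD6E41B832FAF6F40 = 15484531669061300032.

15484531669061300032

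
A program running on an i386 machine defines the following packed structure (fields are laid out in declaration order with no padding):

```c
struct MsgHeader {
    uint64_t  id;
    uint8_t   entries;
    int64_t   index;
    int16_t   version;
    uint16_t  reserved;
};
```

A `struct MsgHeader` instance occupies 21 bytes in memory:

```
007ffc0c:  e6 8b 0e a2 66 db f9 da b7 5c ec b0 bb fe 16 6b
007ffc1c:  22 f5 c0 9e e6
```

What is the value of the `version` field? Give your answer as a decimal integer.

-16139

`version` follows `id` (8 B), `entries` (1 B), `index` (8 B), so it starts at offset 8 + 1 + 8 = 17 and occupies 2 bytes.
Bytes at offsets 17..18: F5 C0.
Little-endian stores the least-significant byte at the lowest address.
Reassemble most-significant byte first: C0 F5 → 0xC0F5.
Top bit is set, so as a signed 16-bit value this is 0xC0F5 − 2^16 = -16139.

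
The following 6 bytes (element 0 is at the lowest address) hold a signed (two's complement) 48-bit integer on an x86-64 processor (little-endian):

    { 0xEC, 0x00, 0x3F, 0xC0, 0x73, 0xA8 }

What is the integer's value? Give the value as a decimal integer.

Little-endian stores the least-significant byte at the lowest address.
Reassemble most-significant byte first: A8 73 C0 3F 00 EC → 0xA873C03F00EC.
Top bit is set, so as a signed 48-bit value this is 0xA873C03F00EC − 2^48 = -96259876650772.

-96259876650772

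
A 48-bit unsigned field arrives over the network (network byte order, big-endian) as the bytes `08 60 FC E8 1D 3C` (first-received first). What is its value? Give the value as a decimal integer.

9212652952892

Big-endian: lowest address holds the most-significant byte.
The bytes are already most-significant first: 0x0860FCE81D3C.
0x0860FCE81D3C = 9212652952892.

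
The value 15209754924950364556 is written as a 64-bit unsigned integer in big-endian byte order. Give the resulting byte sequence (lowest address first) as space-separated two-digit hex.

D3 13 E7 84 FE 6A 21 8C

15209754924950364556 in hexadecimal, padded to 64 bits, is 0xD313E784FE6A218C.
Split into bytes (most-significant first): D3 13 E7 84 FE 6A 21 8C.
Big-endian stores the most-significant byte at the lowest address.
So the memory order matches the most-significant-first order: D3 13 E7 84 FE 6A 21 8C.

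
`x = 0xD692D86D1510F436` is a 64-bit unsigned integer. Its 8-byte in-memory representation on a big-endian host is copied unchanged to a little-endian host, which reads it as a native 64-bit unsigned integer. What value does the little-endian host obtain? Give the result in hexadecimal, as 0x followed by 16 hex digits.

Stored big-endian, the bytes at ascending addresses are D6 92 D8 6D 15 10 F4 36.
Read back as little-endian, the first byte is least significant, giving 0x36F410156DD892D6.

0x36F410156DD892D6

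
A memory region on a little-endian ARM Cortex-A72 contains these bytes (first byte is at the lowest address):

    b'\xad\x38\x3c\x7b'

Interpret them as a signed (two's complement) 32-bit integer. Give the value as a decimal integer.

2067544237

Little-endian stores the least-significant byte at the lowest address.
Reassemble most-significant byte first: 7B 3C 38 AD → 0x7B3C38AD.
0x7B3C38AD = 2067544237.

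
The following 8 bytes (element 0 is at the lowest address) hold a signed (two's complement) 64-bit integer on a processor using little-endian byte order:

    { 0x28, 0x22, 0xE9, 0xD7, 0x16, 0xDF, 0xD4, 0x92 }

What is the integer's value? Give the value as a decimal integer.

Little-endian stores the least-significant byte at the lowest address.
Reassemble most-significant byte first: 92 D4 DF 16 D7 E9 22 28 → 0x92D4DF16D7E92228.
Top bit is set, so as a signed 64-bit value this is 0x92D4DF16D7E92228 − 2^64 = -7866417359904759256.

-7866417359904759256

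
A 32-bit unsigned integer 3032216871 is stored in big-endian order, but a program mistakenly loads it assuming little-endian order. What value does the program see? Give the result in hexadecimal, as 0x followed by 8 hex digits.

0x27F5BBB4

3032216871 in 32-bit hexadecimal is 0xB4BBF527.
Stored big-endian, the bytes at ascending addresses are B4 BB F5 27.
Read back as little-endian, the first byte is least significant, giving 0x27F5BBB4.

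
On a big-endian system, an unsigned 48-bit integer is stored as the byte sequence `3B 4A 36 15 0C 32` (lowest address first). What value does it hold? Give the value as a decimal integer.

Big-endian stores the most-significant byte at the lowest address.
The bytes are already most-significant first: 0x3B4A36150C32.
0x3B4A36150C32 = 65189920967730.

65189920967730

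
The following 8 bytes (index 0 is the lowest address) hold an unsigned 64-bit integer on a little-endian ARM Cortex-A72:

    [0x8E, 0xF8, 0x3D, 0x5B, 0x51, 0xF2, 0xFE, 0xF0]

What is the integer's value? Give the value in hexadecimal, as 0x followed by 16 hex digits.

In little-endian order the low byte comes first in memory.
Reassemble most-significant byte first: F0 FE F2 51 5B 3D F8 8E → 0xF0FEF2515B3DF88E.

0xF0FEF2515B3DF88E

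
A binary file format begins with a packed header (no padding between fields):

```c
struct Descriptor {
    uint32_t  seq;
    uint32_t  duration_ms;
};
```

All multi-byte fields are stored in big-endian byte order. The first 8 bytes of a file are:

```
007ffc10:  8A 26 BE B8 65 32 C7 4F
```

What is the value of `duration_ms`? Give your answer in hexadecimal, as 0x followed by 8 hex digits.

`duration_ms` follows `seq` (4 bytes), so it starts at byte offset 4 and occupies 4 bytes.
Bytes at offsets 4..7: 65 32 C7 4F.
Big-endian: lowest address holds the most-significant byte.
The bytes are already most-significant first: 0x6532C74F.

0x6532C74F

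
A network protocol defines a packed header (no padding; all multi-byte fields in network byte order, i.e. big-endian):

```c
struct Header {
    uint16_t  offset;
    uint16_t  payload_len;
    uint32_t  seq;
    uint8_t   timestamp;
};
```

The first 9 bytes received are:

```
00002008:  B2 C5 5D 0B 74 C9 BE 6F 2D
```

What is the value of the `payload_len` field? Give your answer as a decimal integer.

`payload_len` follows `offset` (2 bytes), so it starts at byte offset 2 and occupies 2 bytes.
Bytes at offsets 2..3: 5D 0B.
In big-endian order the high byte comes first in memory.
The bytes are already most-significant first: 0x5D0B.
0x5D0B = 23819.

23819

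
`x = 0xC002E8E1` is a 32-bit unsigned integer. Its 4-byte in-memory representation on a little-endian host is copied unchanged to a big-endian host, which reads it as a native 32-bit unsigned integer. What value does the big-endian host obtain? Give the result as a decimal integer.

Stored little-endian, the bytes at ascending addresses are E1 E8 02 C0.
Read back as big-endian, the last byte is least significant, giving 0xE1E802C0.
0xE1E802C0 = 3790078656.

3790078656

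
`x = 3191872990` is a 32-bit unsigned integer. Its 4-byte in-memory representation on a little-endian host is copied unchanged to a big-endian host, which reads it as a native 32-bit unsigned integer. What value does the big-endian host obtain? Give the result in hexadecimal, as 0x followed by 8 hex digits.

0xDE1D40BE

3191872990 in 32-bit hexadecimal is 0xBE401DDE.
Stored little-endian, the bytes at ascending addresses are DE 1D 40 BE.
Read back as big-endian, the last byte is least significant, giving 0xDE1D40BE.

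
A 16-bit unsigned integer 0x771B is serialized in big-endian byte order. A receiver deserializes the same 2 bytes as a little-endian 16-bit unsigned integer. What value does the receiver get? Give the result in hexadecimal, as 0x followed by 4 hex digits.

0x1B77

Stored big-endian, the bytes at ascending addresses are 77 1B.
Read back as little-endian, the first byte is least significant, giving 0x1B77.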